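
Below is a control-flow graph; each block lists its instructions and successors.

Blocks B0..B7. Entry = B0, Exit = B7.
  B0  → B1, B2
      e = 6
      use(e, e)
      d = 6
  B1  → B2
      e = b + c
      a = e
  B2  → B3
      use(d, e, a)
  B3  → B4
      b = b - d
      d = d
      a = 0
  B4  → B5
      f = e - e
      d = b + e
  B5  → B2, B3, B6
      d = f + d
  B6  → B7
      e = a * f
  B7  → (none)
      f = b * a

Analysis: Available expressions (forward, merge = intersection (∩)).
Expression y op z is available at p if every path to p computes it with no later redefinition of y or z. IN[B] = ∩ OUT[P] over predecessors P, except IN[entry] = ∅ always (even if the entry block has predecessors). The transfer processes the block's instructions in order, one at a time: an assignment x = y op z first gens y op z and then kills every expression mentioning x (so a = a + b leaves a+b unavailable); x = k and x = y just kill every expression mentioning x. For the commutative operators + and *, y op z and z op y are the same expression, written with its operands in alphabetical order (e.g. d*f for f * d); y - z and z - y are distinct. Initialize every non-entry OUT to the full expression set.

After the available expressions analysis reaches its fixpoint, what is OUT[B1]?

Answer: {b+c}

Derivation:
Fixpoint table:
  B0:   IN={}   OUT={}
  B1:   IN={}   OUT={b+c}
  B2:   IN={}   OUT={}
  B3:   IN={}   OUT={}
  B4:   IN={}   OUT={b+e, e-e}
  B5:   IN={b+e, e-e}   OUT={b+e, e-e}
  B6:   IN={b+e, e-e}   OUT={a*f}
  B7:   IN={a*f}   OUT={a*b}

Merge at B1: IN[B1] = OUT[B0] = {}
Applying B1's transfer function to that IN value gives OUT[B1] (row B1 above).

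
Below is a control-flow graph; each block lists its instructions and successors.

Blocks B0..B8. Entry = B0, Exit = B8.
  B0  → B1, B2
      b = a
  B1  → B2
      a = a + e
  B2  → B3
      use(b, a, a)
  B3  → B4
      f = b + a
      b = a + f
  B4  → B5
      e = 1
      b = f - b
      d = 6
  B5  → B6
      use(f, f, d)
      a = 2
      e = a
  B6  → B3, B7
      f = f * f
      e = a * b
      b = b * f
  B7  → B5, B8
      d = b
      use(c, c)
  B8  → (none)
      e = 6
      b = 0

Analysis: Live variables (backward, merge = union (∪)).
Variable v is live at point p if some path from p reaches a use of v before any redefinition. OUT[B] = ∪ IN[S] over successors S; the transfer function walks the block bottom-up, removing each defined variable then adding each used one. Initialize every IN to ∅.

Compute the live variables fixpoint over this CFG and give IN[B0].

Answer: {a, c, e}

Trace:
Per-block solution:
  B0:  IN={a, c, e}  OUT={a, b, c, e}
  B1:  IN={a, b, c, e}  OUT={a, b, c}
  B2:  IN={a, b, c}  OUT={a, b, c}
  B3:  IN={a, b, c}  OUT={b, c, f}
  B4:  IN={b, c, f}  OUT={b, c, d, f}
  B5:  IN={b, c, d, f}  OUT={a, b, c, f}
  B6:  IN={a, b, c, f}  OUT={a, b, c, f}
  B7:  IN={b, c, f}  OUT={b, c, d, f}
  B8:  IN={}  OUT={}

Merge at B0: OUT[B0] = IN[B1] ⊔ IN[B2] = {a, b, c, e}
Applying B0's transfer function to that OUT value gives IN[B0] (row B0 above).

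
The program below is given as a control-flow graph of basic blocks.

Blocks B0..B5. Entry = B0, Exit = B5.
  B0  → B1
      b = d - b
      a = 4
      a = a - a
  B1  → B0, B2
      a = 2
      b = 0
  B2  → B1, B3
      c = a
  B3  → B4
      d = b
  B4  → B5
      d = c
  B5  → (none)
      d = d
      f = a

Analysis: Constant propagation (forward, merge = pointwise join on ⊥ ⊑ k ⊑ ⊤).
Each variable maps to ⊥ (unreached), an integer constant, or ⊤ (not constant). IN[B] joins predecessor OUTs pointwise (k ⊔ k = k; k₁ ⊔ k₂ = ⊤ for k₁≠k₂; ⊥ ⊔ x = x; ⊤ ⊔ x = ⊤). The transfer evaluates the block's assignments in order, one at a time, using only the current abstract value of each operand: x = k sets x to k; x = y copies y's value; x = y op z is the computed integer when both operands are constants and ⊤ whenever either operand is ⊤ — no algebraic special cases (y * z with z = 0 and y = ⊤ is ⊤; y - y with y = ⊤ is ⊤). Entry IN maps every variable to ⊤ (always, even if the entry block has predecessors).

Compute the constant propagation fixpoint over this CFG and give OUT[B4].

Answer: {a: 2, b: 0, c: 2, d: 2, e: ⊤, f: ⊤}

Derivation:
Converged values:
  B0:   IN=(all ⊤)   OUT={a:0; rest ⊤}
  B1:   IN=(all ⊤)   OUT={a:2, b:0; rest ⊤}
  B2:   IN={a:2, b:0; rest ⊤}   OUT={a:2, b:0, c:2; rest ⊤}
  B3:   IN={a:2, b:0, c:2; rest ⊤}   OUT={a:2, b:0, c:2, d:0; rest ⊤}
  B4:   IN={a:2, b:0, c:2, d:0; rest ⊤}   OUT={a:2, b:0, c:2, d:2; rest ⊤}
  B5:   IN={a:2, b:0, c:2, d:2; rest ⊤}   OUT={a:2, b:0, c:2, d:2, f:2; rest ⊤}

Merge at B4: IN[B4] = OUT[B3] = {a: 2, b: 0, c: 2, d: 0, e: ⊤, f: ⊤}
Applying B4's transfer function to that IN value gives OUT[B4] (row B4 above).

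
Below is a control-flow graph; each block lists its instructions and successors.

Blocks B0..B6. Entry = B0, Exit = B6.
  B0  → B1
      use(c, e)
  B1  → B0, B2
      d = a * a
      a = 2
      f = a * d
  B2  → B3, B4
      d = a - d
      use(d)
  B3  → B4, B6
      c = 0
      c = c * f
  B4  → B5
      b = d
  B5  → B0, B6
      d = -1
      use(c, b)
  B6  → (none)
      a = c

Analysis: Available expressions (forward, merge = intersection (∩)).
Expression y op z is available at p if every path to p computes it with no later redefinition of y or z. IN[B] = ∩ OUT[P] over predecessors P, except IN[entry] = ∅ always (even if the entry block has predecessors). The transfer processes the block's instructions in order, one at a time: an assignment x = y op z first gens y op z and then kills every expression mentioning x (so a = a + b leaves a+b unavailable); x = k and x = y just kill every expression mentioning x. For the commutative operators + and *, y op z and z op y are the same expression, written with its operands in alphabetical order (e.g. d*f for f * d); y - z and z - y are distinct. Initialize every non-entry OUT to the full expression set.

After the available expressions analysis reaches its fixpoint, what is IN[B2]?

Answer: {a*d}

Trace:
Fixpoint table:
  B0:   IN={}   OUT={}
  B1:   IN={}   OUT={a*d}
  B2:   IN={a*d}   OUT={}
  B3:   IN={}   OUT={}
  B4:   IN={}   OUT={}
  B5:   IN={}   OUT={}
  B6:   IN={}   OUT={}

Merge at B2: IN[B2] = OUT[B1] = {a*d}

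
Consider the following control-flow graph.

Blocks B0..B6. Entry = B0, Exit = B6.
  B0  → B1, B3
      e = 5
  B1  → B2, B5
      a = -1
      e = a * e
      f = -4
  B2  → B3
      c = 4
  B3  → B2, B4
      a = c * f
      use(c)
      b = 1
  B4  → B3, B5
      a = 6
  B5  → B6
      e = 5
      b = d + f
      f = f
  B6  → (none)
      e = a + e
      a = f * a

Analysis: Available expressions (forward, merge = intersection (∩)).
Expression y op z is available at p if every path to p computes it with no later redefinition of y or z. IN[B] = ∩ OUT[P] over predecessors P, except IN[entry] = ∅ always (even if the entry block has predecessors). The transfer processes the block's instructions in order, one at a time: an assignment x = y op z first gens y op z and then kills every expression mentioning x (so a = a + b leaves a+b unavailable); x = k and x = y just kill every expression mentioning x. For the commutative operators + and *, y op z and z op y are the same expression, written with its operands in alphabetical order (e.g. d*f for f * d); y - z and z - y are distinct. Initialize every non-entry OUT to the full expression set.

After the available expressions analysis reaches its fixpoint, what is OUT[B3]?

Answer: {c*f}

Trace:
Per-block solution:
  B0:   IN={}   OUT={}
  B1:   IN={}   OUT={}
  B2:   IN={}   OUT={}
  B3:   IN={}   OUT={c*f}
  B4:   IN={c*f}   OUT={c*f}
  B5:   IN={}   OUT={}
  B6:   IN={}   OUT={}

Merge at B3: IN[B3] = OUT[B0] ∩ OUT[B2] ∩ OUT[B4] = {}
Applying B3's transfer function to that IN value gives OUT[B3] (row B3 above).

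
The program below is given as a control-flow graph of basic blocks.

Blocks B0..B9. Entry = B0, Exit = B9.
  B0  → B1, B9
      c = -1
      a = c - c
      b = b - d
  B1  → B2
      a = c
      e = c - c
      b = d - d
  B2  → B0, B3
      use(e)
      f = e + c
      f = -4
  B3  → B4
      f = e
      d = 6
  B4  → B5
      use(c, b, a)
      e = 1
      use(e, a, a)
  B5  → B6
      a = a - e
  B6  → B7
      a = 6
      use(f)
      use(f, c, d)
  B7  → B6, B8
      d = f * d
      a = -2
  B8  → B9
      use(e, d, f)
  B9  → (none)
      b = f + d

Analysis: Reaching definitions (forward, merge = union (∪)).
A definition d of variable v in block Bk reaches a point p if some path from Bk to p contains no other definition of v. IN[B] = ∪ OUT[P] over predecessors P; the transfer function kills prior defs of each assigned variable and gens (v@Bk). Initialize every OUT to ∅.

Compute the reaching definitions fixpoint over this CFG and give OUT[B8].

Answer: {a@B7, b@B1, c@B0, d@B7, e@B4, f@B3}

Working:
Converged values:
  B0:   IN={a@B1, b@B1, c@B0, e@B1, f@B2}   OUT={a@B0, b@B0, c@B0, e@B1, f@B2}
  B1:   IN={a@B0, b@B0, c@B0, e@B1, f@B2}   OUT={a@B1, b@B1, c@B0, e@B1, f@B2}
  B2:   IN={a@B1, b@B1, c@B0, e@B1, f@B2}   OUT={a@B1, b@B1, c@B0, e@B1, f@B2}
  B3:   IN={a@B1, b@B1, c@B0, e@B1, f@B2}   OUT={a@B1, b@B1, c@B0, d@B3, e@B1, f@B3}
  B4:   IN={a@B1, b@B1, c@B0, d@B3, e@B1, f@B3}   OUT={a@B1, b@B1, c@B0, d@B3, e@B4, f@B3}
  B5:   IN={a@B1, b@B1, c@B0, d@B3, e@B4, f@B3}   OUT={a@B5, b@B1, c@B0, d@B3, e@B4, f@B3}
  B6:   IN={a@B5, a@B7, b@B1, c@B0, d@B3, d@B7, e@B4, f@B3}   OUT={a@B6, b@B1, c@B0, d@B3, d@B7, e@B4, f@B3}
  B7:   IN={a@B6, b@B1, c@B0, d@B3, d@B7, e@B4, f@B3}   OUT={a@B7, b@B1, c@B0, d@B7, e@B4, f@B3}
  B8:   IN={a@B7, b@B1, c@B0, d@B7, e@B4, f@B3}   OUT={a@B7, b@B1, c@B0, d@B7, e@B4, f@B3}
  B9:   IN={a@B0, a@B7, b@B0, b@B1, c@B0, d@B7, e@B1, e@B4, f@B2, f@B3}   OUT={a@B0, a@B7, b@B9, c@B0, d@B7, e@B1, e@B4, f@B2, f@B3}

Merge at B8: IN[B8] = OUT[B7] = {a@B7, b@B1, c@B0, d@B7, e@B4, f@B3}
Applying B8's transfer function to that IN value gives OUT[B8] (row B8 above).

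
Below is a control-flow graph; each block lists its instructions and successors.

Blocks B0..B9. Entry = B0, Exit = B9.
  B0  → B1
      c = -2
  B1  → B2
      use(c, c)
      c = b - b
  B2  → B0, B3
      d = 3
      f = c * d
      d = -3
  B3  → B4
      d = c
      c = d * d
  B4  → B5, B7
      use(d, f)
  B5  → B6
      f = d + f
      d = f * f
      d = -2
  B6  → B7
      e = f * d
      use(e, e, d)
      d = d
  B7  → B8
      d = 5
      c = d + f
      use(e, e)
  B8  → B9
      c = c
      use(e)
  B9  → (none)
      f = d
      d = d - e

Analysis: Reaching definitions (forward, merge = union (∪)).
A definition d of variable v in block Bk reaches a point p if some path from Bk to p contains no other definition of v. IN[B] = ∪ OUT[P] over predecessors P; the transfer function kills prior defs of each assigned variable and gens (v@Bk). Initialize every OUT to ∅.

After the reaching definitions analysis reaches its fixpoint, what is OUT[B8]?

Per-block solution:
  B0:  IN={c@B1, d@B2, f@B2}  OUT={c@B0, d@B2, f@B2}
  B1:  IN={c@B0, d@B2, f@B2}  OUT={c@B1, d@B2, f@B2}
  B2:  IN={c@B1, d@B2, f@B2}  OUT={c@B1, d@B2, f@B2}
  B3:  IN={c@B1, d@B2, f@B2}  OUT={c@B3, d@B3, f@B2}
  B4:  IN={c@B3, d@B3, f@B2}  OUT={c@B3, d@B3, f@B2}
  B5:  IN={c@B3, d@B3, f@B2}  OUT={c@B3, d@B5, f@B5}
  B6:  IN={c@B3, d@B5, f@B5}  OUT={c@B3, d@B6, e@B6, f@B5}
  B7:  IN={c@B3, d@B3, d@B6, e@B6, f@B2, f@B5}  OUT={c@B7, d@B7, e@B6, f@B2, f@B5}
  B8:  IN={c@B7, d@B7, e@B6, f@B2, f@B5}  OUT={c@B8, d@B7, e@B6, f@B2, f@B5}
  B9:  IN={c@B8, d@B7, e@B6, f@B2, f@B5}  OUT={c@B8, d@B9, e@B6, f@B9}

Merge at B8: IN[B8] = OUT[B7] = {c@B7, d@B7, e@B6, f@B2, f@B5}
Applying B8's transfer function to that IN value gives OUT[B8] (row B8 above).

Answer: {c@B8, d@B7, e@B6, f@B2, f@B5}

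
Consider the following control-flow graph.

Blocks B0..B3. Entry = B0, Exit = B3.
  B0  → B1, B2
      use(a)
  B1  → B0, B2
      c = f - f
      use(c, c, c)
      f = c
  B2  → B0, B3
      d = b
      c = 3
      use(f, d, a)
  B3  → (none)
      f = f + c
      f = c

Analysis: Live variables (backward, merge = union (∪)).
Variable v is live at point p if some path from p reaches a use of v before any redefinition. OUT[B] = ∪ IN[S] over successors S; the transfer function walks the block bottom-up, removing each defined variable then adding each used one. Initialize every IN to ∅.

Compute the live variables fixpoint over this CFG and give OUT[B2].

Answer: {a, b, c, f}

Derivation:
Per-block solution:
  B0:   IN={a, b, f}   OUT={a, b, f}
  B1:   IN={a, b, f}   OUT={a, b, f}
  B2:   IN={a, b, f}   OUT={a, b, c, f}
  B3:   IN={c, f}   OUT={}

Merge at B2: OUT[B2] = IN[B0] ⊔ IN[B3] = {a, b, c, f}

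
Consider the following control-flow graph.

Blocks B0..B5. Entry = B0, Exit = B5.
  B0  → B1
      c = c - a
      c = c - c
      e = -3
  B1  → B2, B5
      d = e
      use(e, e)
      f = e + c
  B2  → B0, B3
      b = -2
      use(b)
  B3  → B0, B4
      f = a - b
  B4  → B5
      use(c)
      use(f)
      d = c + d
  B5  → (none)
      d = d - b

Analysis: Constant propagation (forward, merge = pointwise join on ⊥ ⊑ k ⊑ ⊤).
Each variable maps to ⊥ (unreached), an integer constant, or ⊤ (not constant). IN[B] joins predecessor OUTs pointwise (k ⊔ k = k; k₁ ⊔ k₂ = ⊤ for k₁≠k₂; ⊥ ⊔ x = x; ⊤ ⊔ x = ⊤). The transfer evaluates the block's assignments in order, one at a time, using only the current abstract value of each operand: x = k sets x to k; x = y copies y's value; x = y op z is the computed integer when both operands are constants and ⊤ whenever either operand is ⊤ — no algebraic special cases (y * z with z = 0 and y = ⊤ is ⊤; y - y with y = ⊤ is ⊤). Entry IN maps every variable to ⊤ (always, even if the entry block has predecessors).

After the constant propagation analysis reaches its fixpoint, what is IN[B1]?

Answer: {a: ⊤, b: ⊤, c: ⊤, d: ⊤, e: -3, f: ⊤}

Working:
Per-block solution:
  B0: | IN=(all ⊤) | OUT={e:-3; rest ⊤}
  B1: | IN={e:-3; rest ⊤} | OUT={d:-3, e:-3; rest ⊤}
  B2: | IN={d:-3, e:-3; rest ⊤} | OUT={b:-2, d:-3, e:-3; rest ⊤}
  B3: | IN={b:-2, d:-3, e:-3; rest ⊤} | OUT={b:-2, d:-3, e:-3; rest ⊤}
  B4: | IN={b:-2, d:-3, e:-3; rest ⊤} | OUT={b:-2, e:-3; rest ⊤}
  B5: | IN={e:-3; rest ⊤} | OUT={e:-3; rest ⊤}

Merge at B1: IN[B1] = OUT[B0] = {a: ⊤, b: ⊤, c: ⊤, d: ⊤, e: -3, f: ⊤}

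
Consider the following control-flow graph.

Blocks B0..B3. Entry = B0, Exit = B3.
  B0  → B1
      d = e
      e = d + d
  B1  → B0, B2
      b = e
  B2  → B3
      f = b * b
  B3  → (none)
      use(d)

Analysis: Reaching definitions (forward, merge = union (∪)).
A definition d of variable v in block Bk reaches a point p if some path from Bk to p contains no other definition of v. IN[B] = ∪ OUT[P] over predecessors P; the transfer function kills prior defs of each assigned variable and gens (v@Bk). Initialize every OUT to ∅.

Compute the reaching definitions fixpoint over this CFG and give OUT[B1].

Answer: {b@B1, d@B0, e@B0}

Derivation:
Fixpoint table:
  B0:   IN={b@B1, d@B0, e@B0}   OUT={b@B1, d@B0, e@B0}
  B1:   IN={b@B1, d@B0, e@B0}   OUT={b@B1, d@B0, e@B0}
  B2:   IN={b@B1, d@B0, e@B0}   OUT={b@B1, d@B0, e@B0, f@B2}
  B3:   IN={b@B1, d@B0, e@B0, f@B2}   OUT={b@B1, d@B0, e@B0, f@B2}

Merge at B1: IN[B1] = OUT[B0] = {b@B1, d@B0, e@B0}
Applying B1's transfer function to that IN value gives OUT[B1] (row B1 above).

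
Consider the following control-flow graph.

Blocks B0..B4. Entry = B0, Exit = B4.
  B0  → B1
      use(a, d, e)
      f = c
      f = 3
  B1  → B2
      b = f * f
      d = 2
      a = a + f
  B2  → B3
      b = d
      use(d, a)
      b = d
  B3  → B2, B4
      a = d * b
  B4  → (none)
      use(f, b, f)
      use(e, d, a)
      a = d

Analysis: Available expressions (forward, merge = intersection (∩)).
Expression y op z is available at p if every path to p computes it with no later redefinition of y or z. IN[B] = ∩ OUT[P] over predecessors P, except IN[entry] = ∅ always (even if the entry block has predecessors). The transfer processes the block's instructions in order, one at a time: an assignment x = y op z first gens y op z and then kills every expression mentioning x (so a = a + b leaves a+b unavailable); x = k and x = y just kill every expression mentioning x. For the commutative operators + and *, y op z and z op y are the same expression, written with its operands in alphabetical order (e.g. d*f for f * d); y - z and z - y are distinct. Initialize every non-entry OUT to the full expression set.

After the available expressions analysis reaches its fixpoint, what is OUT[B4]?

Converged values:
  B0: | IN={} | OUT={}
  B1: | IN={} | OUT={f*f}
  B2: | IN={f*f} | OUT={f*f}
  B3: | IN={f*f} | OUT={b*d, f*f}
  B4: | IN={b*d, f*f} | OUT={b*d, f*f}

Merge at B4: IN[B4] = OUT[B3] = {b*d, f*f}
Applying B4's transfer function to that IN value gives OUT[B4] (row B4 above).

Answer: {b*d, f*f}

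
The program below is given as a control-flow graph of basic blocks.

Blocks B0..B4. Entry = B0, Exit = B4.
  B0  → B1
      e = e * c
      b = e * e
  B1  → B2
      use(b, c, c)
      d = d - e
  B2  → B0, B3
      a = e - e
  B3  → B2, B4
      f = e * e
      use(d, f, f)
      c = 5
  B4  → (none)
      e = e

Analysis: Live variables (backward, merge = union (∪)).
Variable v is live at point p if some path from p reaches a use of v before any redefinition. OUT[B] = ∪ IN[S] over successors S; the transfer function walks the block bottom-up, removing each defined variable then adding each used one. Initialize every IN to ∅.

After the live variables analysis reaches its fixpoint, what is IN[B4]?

Converged values:
  B0: | IN={c, d, e} | OUT={b, c, d, e}
  B1: | IN={b, c, d, e} | OUT={c, d, e}
  B2: | IN={c, d, e} | OUT={c, d, e}
  B3: | IN={d, e} | OUT={c, d, e}
  B4: | IN={e} | OUT={}

B4 is the boundary node: OUT[B4] = {}
Applying B4's transfer function to that OUT value gives IN[B4] (row B4 above).

Answer: {e}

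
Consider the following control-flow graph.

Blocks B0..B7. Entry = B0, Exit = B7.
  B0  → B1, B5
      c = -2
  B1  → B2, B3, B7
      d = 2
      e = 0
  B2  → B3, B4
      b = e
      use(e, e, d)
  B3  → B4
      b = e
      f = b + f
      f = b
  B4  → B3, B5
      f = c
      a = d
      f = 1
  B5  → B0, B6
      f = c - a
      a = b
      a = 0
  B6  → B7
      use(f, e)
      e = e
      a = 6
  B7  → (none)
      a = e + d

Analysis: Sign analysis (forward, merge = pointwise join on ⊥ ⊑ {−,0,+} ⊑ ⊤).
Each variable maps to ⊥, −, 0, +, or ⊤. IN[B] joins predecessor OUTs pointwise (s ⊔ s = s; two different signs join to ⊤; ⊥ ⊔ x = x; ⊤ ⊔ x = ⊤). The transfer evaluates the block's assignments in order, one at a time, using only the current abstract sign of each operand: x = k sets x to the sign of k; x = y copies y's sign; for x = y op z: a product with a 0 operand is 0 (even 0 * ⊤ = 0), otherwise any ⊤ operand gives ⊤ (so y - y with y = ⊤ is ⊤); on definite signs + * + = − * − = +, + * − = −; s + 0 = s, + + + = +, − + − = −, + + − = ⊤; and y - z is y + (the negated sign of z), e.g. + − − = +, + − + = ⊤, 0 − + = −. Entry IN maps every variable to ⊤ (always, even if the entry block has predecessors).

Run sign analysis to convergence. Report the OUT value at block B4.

Fixpoint table:
  B0: | IN=(all ⊤) | OUT={c:-; rest ⊤}
  B1: | IN={c:-; rest ⊤} | OUT={c:-, d:+, e:0; rest ⊤}
  B2: | IN={c:-, d:+, e:0; rest ⊤} | OUT={b:0, c:-, d:+, e:0; rest ⊤}
  B3: | IN={c:-, d:+, e:0; rest ⊤} | OUT={b:0, c:-, d:+, e:0, f:0; rest ⊤}
  B4: | IN={b:0, c:-, d:+, e:0; rest ⊤} | OUT={a:+, b:0, c:-, d:+, e:0, f:+; rest ⊤}
  B5: | IN={c:-; rest ⊤} | OUT={a:0, c:-; rest ⊤}
  B6: | IN={a:0, c:-; rest ⊤} | OUT={a:+, c:-; rest ⊤}
  B7: | IN={c:-; rest ⊤} | OUT={c:-; rest ⊤}

Merge at B4: IN[B4] = OUT[B2] ⊔ OUT[B3] = {a: ⊤, b: 0, c: -, d: +, e: 0, f: ⊤}
Applying B4's transfer function to that IN value gives OUT[B4] (row B4 above).

Answer: {a: +, b: 0, c: -, d: +, e: 0, f: +}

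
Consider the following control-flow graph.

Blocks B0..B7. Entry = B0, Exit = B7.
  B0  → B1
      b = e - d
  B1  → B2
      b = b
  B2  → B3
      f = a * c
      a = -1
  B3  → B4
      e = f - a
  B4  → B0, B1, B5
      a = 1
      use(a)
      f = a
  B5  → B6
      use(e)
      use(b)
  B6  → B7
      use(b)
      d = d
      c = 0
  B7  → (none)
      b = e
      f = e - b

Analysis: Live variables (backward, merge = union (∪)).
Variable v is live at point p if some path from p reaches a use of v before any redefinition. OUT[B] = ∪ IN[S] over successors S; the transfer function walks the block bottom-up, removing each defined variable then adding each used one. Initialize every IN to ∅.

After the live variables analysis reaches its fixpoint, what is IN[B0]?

Answer: {a, c, d, e}

Working:
Converged values:
  B0: | IN={a, c, d, e} | OUT={a, b, c, d}
  B1: | IN={a, b, c, d} | OUT={a, b, c, d}
  B2: | IN={a, b, c, d} | OUT={a, b, c, d, f}
  B3: | IN={a, b, c, d, f} | OUT={b, c, d, e}
  B4: | IN={b, c, d, e} | OUT={a, b, c, d, e}
  B5: | IN={b, d, e} | OUT={b, d, e}
  B6: | IN={b, d, e} | OUT={e}
  B7: | IN={e} | OUT={}

Merge at B0: OUT[B0] = IN[B1] = {a, b, c, d}
Applying B0's transfer function to that OUT value gives IN[B0] (row B0 above).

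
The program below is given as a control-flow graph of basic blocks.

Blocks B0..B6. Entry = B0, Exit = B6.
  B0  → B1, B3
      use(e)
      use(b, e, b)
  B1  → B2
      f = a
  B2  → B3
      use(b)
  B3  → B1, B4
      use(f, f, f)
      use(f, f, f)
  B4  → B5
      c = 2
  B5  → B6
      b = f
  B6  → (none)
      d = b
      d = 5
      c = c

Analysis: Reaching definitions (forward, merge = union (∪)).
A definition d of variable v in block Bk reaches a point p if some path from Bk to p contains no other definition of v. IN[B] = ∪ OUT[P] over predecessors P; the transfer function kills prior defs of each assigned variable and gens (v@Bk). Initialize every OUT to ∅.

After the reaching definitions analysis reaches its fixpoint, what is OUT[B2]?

Answer: {f@B1}

Trace:
Per-block solution:
  B0:  IN={}  OUT={}
  B1:  IN={f@B1}  OUT={f@B1}
  B2:  IN={f@B1}  OUT={f@B1}
  B3:  IN={f@B1}  OUT={f@B1}
  B4:  IN={f@B1}  OUT={c@B4, f@B1}
  B5:  IN={c@B4, f@B1}  OUT={b@B5, c@B4, f@B1}
  B6:  IN={b@B5, c@B4, f@B1}  OUT={b@B5, c@B6, d@B6, f@B1}

Merge at B2: IN[B2] = OUT[B1] = {f@B1}
Applying B2's transfer function to that IN value gives OUT[B2] (row B2 above).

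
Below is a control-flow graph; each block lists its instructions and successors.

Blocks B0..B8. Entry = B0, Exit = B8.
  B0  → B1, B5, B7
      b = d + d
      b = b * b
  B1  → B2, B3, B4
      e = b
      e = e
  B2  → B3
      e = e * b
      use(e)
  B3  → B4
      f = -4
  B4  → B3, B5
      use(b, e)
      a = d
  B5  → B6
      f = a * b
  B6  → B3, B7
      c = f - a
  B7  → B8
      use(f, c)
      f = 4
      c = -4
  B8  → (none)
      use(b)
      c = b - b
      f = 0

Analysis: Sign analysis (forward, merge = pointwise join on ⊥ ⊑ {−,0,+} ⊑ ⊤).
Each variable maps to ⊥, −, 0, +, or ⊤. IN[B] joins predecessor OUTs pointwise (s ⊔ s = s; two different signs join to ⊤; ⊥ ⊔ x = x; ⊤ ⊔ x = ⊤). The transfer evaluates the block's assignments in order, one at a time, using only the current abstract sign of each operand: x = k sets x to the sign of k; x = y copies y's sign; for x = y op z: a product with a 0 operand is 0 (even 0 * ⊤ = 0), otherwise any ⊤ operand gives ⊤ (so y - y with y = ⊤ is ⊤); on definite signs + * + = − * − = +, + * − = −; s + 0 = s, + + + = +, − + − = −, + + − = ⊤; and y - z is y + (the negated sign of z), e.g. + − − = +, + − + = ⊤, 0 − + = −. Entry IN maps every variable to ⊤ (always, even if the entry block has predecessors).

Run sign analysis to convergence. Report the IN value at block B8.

Answer: {a: ⊤, b: ⊤, c: -, d: ⊤, e: ⊤, f: +}

Derivation:
Converged values:
  B0:  IN=(all ⊤)  OUT=(all ⊤)
  B1:  IN=(all ⊤)  OUT=(all ⊤)
  B2:  IN=(all ⊤)  OUT=(all ⊤)
  B3:  IN=(all ⊤)  OUT={f:-; rest ⊤}
  B4:  IN=(all ⊤)  OUT=(all ⊤)
  B5:  IN=(all ⊤)  OUT=(all ⊤)
  B6:  IN=(all ⊤)  OUT=(all ⊤)
  B7:  IN=(all ⊤)  OUT={c:-, f:+; rest ⊤}
  B8:  IN={c:-, f:+; rest ⊤}  OUT={f:0; rest ⊤}

Merge at B8: IN[B8] = OUT[B7] = {a: ⊤, b: ⊤, c: -, d: ⊤, e: ⊤, f: +}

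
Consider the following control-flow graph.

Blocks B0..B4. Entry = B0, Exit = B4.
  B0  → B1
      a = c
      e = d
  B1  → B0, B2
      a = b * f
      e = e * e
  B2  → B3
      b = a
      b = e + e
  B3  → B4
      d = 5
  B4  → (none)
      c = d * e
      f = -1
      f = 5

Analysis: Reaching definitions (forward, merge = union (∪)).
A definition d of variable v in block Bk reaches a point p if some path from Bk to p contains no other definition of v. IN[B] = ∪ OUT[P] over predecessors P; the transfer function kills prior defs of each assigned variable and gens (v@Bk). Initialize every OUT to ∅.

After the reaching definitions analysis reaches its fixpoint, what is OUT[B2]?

Fixpoint table:
  B0:   IN={a@B1, e@B1}   OUT={a@B0, e@B0}
  B1:   IN={a@B0, e@B0}   OUT={a@B1, e@B1}
  B2:   IN={a@B1, e@B1}   OUT={a@B1, b@B2, e@B1}
  B3:   IN={a@B1, b@B2, e@B1}   OUT={a@B1, b@B2, d@B3, e@B1}
  B4:   IN={a@B1, b@B2, d@B3, e@B1}   OUT={a@B1, b@B2, c@B4, d@B3, e@B1, f@B4}

Merge at B2: IN[B2] = OUT[B1] = {a@B1, e@B1}
Applying B2's transfer function to that IN value gives OUT[B2] (row B2 above).

Answer: {a@B1, b@B2, e@B1}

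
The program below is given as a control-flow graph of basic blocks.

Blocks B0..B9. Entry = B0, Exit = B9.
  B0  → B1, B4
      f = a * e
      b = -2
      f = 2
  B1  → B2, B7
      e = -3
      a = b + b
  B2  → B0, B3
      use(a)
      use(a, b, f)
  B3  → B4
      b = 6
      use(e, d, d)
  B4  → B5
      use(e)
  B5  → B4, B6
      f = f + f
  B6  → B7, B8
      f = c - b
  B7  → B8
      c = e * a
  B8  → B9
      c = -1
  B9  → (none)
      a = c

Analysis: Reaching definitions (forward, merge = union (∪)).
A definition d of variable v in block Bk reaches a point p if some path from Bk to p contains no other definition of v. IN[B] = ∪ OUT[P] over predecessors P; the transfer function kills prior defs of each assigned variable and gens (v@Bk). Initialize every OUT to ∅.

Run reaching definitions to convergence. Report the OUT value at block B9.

Answer: {a@B9, b@B0, b@B3, c@B8, e@B1, f@B0, f@B6}

Working:
Per-block solution:
  B0: | IN={a@B1, b@B0, e@B1, f@B0} | OUT={a@B1, b@B0, e@B1, f@B0}
  B1: | IN={a@B1, b@B0, e@B1, f@B0} | OUT={a@B1, b@B0, e@B1, f@B0}
  B2: | IN={a@B1, b@B0, e@B1, f@B0} | OUT={a@B1, b@B0, e@B1, f@B0}
  B3: | IN={a@B1, b@B0, e@B1, f@B0} | OUT={a@B1, b@B3, e@B1, f@B0}
  B4: | IN={a@B1, b@B0, b@B3, e@B1, f@B0, f@B5} | OUT={a@B1, b@B0, b@B3, e@B1, f@B0, f@B5}
  B5: | IN={a@B1, b@B0, b@B3, e@B1, f@B0, f@B5} | OUT={a@B1, b@B0, b@B3, e@B1, f@B5}
  B6: | IN={a@B1, b@B0, b@B3, e@B1, f@B5} | OUT={a@B1, b@B0, b@B3, e@B1, f@B6}
  B7: | IN={a@B1, b@B0, b@B3, e@B1, f@B0, f@B6} | OUT={a@B1, b@B0, b@B3, c@B7, e@B1, f@B0, f@B6}
  B8: | IN={a@B1, b@B0, b@B3, c@B7, e@B1, f@B0, f@B6} | OUT={a@B1, b@B0, b@B3, c@B8, e@B1, f@B0, f@B6}
  B9: | IN={a@B1, b@B0, b@B3, c@B8, e@B1, f@B0, f@B6} | OUT={a@B9, b@B0, b@B3, c@B8, e@B1, f@B0, f@B6}

Merge at B9: IN[B9] = OUT[B8] = {a@B1, b@B0, b@B3, c@B8, e@B1, f@B0, f@B6}
Applying B9's transfer function to that IN value gives OUT[B9] (row B9 above).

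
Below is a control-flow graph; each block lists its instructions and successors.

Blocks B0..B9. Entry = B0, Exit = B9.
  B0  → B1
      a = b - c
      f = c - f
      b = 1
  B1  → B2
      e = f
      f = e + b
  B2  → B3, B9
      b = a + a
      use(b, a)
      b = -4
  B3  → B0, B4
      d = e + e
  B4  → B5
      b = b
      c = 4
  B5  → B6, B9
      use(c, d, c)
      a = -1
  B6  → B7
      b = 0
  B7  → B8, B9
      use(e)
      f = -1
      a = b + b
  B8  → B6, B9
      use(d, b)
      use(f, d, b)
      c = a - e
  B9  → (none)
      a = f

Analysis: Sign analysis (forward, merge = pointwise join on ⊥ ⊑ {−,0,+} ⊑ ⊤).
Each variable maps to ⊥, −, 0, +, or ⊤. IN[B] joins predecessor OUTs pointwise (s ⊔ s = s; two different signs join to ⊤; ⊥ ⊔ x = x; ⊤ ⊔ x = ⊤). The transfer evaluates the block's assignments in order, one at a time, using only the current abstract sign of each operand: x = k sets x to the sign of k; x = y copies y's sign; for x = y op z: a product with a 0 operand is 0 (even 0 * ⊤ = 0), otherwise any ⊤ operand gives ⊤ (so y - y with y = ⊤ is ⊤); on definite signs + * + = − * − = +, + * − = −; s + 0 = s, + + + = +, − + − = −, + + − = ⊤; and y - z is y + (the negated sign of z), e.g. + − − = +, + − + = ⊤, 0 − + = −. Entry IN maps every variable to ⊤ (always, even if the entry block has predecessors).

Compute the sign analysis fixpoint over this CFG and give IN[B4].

Answer: {a: ⊤, b: -, c: ⊤, d: ⊤, e: ⊤, f: ⊤}

Working:
Per-block solution:
  B0: | IN=(all ⊤) | OUT={b:+; rest ⊤}
  B1: | IN={b:+; rest ⊤} | OUT={b:+; rest ⊤}
  B2: | IN={b:+; rest ⊤} | OUT={b:-; rest ⊤}
  B3: | IN={b:-; rest ⊤} | OUT={b:-; rest ⊤}
  B4: | IN={b:-; rest ⊤} | OUT={b:-, c:+; rest ⊤}
  B5: | IN={b:-, c:+; rest ⊤} | OUT={a:-, b:-, c:+; rest ⊤}
  B6: | IN=(all ⊤) | OUT={b:0; rest ⊤}
  B7: | IN={b:0; rest ⊤} | OUT={a:0, b:0, f:-; rest ⊤}
  B8: | IN={a:0, b:0, f:-; rest ⊤} | OUT={a:0, b:0, f:-; rest ⊤}
  B9: | IN=(all ⊤) | OUT=(all ⊤)

Merge at B4: IN[B4] = OUT[B3] = {a: ⊤, b: -, c: ⊤, d: ⊤, e: ⊤, f: ⊤}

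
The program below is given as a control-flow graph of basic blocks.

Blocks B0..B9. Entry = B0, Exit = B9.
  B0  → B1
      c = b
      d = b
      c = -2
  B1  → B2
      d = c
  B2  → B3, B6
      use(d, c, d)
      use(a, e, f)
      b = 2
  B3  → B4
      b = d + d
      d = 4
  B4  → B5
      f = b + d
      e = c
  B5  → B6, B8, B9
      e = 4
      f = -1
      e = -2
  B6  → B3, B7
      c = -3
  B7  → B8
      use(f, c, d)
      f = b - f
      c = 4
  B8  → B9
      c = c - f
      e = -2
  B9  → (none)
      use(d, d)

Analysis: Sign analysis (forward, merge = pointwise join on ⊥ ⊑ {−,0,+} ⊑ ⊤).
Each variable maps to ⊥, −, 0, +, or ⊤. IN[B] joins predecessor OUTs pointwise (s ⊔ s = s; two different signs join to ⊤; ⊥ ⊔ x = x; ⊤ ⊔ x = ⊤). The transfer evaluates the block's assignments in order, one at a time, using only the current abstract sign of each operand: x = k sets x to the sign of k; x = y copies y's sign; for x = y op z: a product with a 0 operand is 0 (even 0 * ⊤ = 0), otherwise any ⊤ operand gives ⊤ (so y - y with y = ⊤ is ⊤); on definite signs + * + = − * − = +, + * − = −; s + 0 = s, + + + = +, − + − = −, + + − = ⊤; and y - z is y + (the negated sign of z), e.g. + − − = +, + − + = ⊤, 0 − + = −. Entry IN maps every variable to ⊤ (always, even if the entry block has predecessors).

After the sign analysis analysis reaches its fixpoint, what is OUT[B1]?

Answer: {a: ⊤, b: ⊤, c: -, d: -, e: ⊤, f: ⊤}

Trace:
Per-block solution:
  B0: | IN=(all ⊤) | OUT={c:-; rest ⊤}
  B1: | IN={c:-; rest ⊤} | OUT={c:-, d:-; rest ⊤}
  B2: | IN={c:-, d:-; rest ⊤} | OUT={b:+, c:-, d:-; rest ⊤}
  B3: | IN={c:-; rest ⊤} | OUT={c:-, d:+; rest ⊤}
  B4: | IN={c:-, d:+; rest ⊤} | OUT={c:-, d:+, e:-; rest ⊤}
  B5: | IN={c:-, d:+, e:-; rest ⊤} | OUT={c:-, d:+, e:-, f:-; rest ⊤}
  B6: | IN={c:-; rest ⊤} | OUT={c:-; rest ⊤}
  B7: | IN={c:-; rest ⊤} | OUT={c:+; rest ⊤}
  B8: | IN=(all ⊤) | OUT={e:-; rest ⊤}
  B9: | IN={e:-; rest ⊤} | OUT={e:-; rest ⊤}

Merge at B1: IN[B1] = OUT[B0] = {a: ⊤, b: ⊤, c: -, d: ⊤, e: ⊤, f: ⊤}
Applying B1's transfer function to that IN value gives OUT[B1] (row B1 above).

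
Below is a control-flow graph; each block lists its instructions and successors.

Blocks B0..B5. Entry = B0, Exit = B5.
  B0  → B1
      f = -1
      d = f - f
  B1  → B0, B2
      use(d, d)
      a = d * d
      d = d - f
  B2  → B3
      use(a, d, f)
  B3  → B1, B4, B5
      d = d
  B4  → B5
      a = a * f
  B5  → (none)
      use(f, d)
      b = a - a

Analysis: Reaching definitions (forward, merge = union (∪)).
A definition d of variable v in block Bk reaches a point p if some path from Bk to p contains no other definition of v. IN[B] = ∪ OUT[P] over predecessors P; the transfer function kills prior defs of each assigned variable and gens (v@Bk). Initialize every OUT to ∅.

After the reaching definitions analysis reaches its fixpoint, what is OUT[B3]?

Fixpoint table:
  B0: | IN={a@B1, d@B1, f@B0} | OUT={a@B1, d@B0, f@B0}
  B1: | IN={a@B1, d@B0, d@B3, f@B0} | OUT={a@B1, d@B1, f@B0}
  B2: | IN={a@B1, d@B1, f@B0} | OUT={a@B1, d@B1, f@B0}
  B3: | IN={a@B1, d@B1, f@B0} | OUT={a@B1, d@B3, f@B0}
  B4: | IN={a@B1, d@B3, f@B0} | OUT={a@B4, d@B3, f@B0}
  B5: | IN={a@B1, a@B4, d@B3, f@B0} | OUT={a@B1, a@B4, b@B5, d@B3, f@B0}

Merge at B3: IN[B3] = OUT[B2] = {a@B1, d@B1, f@B0}
Applying B3's transfer function to that IN value gives OUT[B3] (row B3 above).

Answer: {a@B1, d@B3, f@B0}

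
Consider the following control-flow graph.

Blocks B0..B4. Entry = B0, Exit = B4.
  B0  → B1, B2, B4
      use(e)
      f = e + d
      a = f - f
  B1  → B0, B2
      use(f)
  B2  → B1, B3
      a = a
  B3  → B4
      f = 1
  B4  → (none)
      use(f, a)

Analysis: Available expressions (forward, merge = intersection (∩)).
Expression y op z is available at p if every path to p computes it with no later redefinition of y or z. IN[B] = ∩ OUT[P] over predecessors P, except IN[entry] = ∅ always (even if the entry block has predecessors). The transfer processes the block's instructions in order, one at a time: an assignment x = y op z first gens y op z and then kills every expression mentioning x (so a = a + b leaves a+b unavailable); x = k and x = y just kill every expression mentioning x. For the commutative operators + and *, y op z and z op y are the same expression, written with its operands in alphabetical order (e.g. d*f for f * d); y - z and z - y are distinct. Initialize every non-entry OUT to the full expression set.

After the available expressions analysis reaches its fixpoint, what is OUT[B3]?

Converged values:
  B0:  IN={}  OUT={d+e, f-f}
  B1:  IN={d+e, f-f}  OUT={d+e, f-f}
  B2:  IN={d+e, f-f}  OUT={d+e, f-f}
  B3:  IN={d+e, f-f}  OUT={d+e}
  B4:  IN={d+e}  OUT={d+e}

Merge at B3: IN[B3] = OUT[B2] = {d+e, f-f}
Applying B3's transfer function to that IN value gives OUT[B3] (row B3 above).

Answer: {d+e}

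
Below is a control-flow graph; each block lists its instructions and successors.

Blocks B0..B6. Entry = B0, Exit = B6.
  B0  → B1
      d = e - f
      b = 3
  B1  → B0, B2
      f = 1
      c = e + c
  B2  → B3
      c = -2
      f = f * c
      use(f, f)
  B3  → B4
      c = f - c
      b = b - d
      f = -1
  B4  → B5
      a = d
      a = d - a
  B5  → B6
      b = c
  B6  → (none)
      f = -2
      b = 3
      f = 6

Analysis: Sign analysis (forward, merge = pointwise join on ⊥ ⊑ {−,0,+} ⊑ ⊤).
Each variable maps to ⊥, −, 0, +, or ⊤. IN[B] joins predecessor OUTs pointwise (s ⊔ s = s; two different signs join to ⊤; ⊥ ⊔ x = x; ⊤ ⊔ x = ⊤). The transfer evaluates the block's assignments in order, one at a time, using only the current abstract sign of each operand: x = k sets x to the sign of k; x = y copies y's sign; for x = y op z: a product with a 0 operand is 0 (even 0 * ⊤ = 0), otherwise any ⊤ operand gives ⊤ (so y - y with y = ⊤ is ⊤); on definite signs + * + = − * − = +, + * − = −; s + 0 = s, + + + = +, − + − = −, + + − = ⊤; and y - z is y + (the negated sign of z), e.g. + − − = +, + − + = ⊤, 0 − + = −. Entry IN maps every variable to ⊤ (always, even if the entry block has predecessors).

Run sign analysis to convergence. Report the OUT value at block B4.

Per-block solution:
  B0:  IN=(all ⊤)  OUT={b:+; rest ⊤}
  B1:  IN={b:+; rest ⊤}  OUT={b:+, f:+; rest ⊤}
  B2:  IN={b:+, f:+; rest ⊤}  OUT={b:+, c:-, f:-; rest ⊤}
  B3:  IN={b:+, c:-, f:-; rest ⊤}  OUT={f:-; rest ⊤}
  B4:  IN={f:-; rest ⊤}  OUT={f:-; rest ⊤}
  B5:  IN={f:-; rest ⊤}  OUT={f:-; rest ⊤}
  B6:  IN={f:-; rest ⊤}  OUT={b:+, f:+; rest ⊤}

Merge at B4: IN[B4] = OUT[B3] = {a: ⊤, b: ⊤, c: ⊤, d: ⊤, e: ⊤, f: -}
Applying B4's transfer function to that IN value gives OUT[B4] (row B4 above).

Answer: {a: ⊤, b: ⊤, c: ⊤, d: ⊤, e: ⊤, f: -}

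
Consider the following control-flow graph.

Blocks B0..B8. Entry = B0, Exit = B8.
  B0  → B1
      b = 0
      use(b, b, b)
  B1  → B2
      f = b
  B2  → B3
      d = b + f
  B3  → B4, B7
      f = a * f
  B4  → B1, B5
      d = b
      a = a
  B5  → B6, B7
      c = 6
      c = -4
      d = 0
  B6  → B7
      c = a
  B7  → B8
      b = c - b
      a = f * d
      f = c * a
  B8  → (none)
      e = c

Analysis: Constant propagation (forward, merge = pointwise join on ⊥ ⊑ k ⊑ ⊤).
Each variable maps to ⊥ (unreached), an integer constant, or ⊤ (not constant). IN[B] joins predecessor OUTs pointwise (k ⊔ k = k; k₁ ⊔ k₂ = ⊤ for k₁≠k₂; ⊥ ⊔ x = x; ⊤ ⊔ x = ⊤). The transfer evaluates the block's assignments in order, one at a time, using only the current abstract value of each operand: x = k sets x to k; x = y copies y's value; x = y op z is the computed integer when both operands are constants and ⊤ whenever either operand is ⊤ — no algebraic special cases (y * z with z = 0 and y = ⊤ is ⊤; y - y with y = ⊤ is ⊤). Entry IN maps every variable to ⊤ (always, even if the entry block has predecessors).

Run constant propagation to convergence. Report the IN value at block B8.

Per-block solution:
  B0:   IN=(all ⊤)   OUT={b:0; rest ⊤}
  B1:   IN={b:0; rest ⊤}   OUT={b:0, f:0; rest ⊤}
  B2:   IN={b:0, f:0; rest ⊤}   OUT={b:0, d:0, f:0; rest ⊤}
  B3:   IN={b:0, d:0, f:0; rest ⊤}   OUT={b:0, d:0; rest ⊤}
  B4:   IN={b:0, d:0; rest ⊤}   OUT={b:0, d:0; rest ⊤}
  B5:   IN={b:0, d:0; rest ⊤}   OUT={b:0, c:-4, d:0; rest ⊤}
  B6:   IN={b:0, c:-4, d:0; rest ⊤}   OUT={b:0, d:0; rest ⊤}
  B7:   IN={b:0, d:0; rest ⊤}   OUT={d:0; rest ⊤}
  B8:   IN={d:0; rest ⊤}   OUT={d:0; rest ⊤}

Merge at B8: IN[B8] = OUT[B7] = {a: ⊤, b: ⊤, c: ⊤, d: 0, e: ⊤, f: ⊤}

Answer: {a: ⊤, b: ⊤, c: ⊤, d: 0, e: ⊤, f: ⊤}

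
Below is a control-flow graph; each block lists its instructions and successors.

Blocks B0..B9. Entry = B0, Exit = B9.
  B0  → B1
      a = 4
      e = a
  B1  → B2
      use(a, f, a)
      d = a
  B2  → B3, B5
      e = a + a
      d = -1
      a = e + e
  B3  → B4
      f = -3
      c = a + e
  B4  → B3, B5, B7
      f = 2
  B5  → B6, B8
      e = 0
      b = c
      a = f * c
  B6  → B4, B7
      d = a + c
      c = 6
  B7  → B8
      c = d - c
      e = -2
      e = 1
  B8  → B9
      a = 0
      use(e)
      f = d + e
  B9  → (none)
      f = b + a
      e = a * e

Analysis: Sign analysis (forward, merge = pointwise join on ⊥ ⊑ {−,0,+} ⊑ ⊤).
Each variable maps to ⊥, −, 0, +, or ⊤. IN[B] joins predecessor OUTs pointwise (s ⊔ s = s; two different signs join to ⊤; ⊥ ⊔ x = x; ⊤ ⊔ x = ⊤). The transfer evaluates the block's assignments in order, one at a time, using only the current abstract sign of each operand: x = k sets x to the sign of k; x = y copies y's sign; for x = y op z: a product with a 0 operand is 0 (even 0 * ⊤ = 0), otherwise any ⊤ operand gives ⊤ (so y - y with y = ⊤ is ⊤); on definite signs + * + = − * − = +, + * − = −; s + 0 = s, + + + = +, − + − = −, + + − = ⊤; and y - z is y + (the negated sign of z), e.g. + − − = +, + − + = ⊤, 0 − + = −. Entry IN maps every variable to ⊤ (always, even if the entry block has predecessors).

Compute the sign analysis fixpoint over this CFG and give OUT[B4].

Answer: {a: ⊤, b: ⊤, c: ⊤, d: ⊤, e: ⊤, f: +}

Derivation:
Fixpoint table:
  B0:   IN=(all ⊤)   OUT={a:+, e:+; rest ⊤}
  B1:   IN={a:+, e:+; rest ⊤}   OUT={a:+, d:+, e:+; rest ⊤}
  B2:   IN={a:+, d:+, e:+; rest ⊤}   OUT={a:+, d:-, e:+; rest ⊤}
  B3:   IN=(all ⊤)   OUT={f:-; rest ⊤}
  B4:   IN=(all ⊤)   OUT={f:+; rest ⊤}
  B5:   IN=(all ⊤)   OUT={e:0; rest ⊤}
  B6:   IN={e:0; rest ⊤}   OUT={c:+, e:0; rest ⊤}
  B7:   IN=(all ⊤)   OUT={e:+; rest ⊤}
  B8:   IN=(all ⊤)   OUT={a:0; rest ⊤}
  B9:   IN={a:0; rest ⊤}   OUT={a:0, e:0; rest ⊤}

Merge at B4: IN[B4] = OUT[B3] ⊔ OUT[B6] = {a: ⊤, b: ⊤, c: ⊤, d: ⊤, e: ⊤, f: ⊤}
Applying B4's transfer function to that IN value gives OUT[B4] (row B4 above).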